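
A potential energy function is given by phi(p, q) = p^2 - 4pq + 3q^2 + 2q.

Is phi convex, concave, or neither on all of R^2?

phi is quadratic, so its Hessian is the constant matrix H = [[2, -4], [-4, 6]].
det(H) = -4, tr(H) = 8.
det(H) < 0, so H is indefinite: neither convex nor concave.

neither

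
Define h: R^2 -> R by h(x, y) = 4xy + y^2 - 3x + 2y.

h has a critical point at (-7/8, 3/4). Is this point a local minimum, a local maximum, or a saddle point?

The Hessian of h is constant: H = [[0, 4], [4, 2]].
det(H) = 0·2 − 4² = -16.
Since det(H) < 0, H is indefinite and the critical point is a saddle point.

saddle point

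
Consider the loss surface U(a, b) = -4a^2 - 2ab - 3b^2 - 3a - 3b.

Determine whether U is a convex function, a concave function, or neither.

U is quadratic, so its Hessian is the constant matrix H = [[-8, -2], [-2, -6]].
det(H) = 44, tr(H) = -14.
det(H) > 0 and tr(H) < 0, so H is negative definite everywhere: concave.

concave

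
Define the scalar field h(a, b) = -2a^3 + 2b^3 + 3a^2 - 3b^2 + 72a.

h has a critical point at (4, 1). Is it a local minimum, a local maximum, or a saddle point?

saddle point

The mixed partial ∂²h/∂a∂b is 0, so the Hessian at any point is diag(h_aa, h_bb) = diag(6(-2a + 1), 6(2b - 1)).
At (4, 1): H = diag(-42, 6).
The eigenvalues have opposite signs, so H is indefinite: a saddle point.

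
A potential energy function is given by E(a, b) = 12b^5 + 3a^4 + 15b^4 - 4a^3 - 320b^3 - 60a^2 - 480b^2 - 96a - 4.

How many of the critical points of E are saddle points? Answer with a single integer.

E separates as a function of a plus a function of b, so ∇E=0 decouples.
∂E/∂a = 12(a - 4)(a + 1)(a + 2) = 0 at a ∈ {-2, -1, 4}; ∂E/∂b = 60b(b - 4)(b + 1)(b + 4) = 0 at b ∈ {-4, -1, 0, 4}.
The Hessian is diagonal: diag(E_aa, E_bb). Second derivatives: E_aa(-2)=72, E_aa(-1)=-60, E_aa(4)=360; E_bb(-4)=-5760, E_bb(-1)=900, E_bb(0)=-960, E_bb(4)=9600.
Saddle points occur where the two diagonal entries have opposite signs: (-2, -4), (-2, 0), (-1, -1), (-1, 4), (4, -4), (4, 0). Count: 6.

6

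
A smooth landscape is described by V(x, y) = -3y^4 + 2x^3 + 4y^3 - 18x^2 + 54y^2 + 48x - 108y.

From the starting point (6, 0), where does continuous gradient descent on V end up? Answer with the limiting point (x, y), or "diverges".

V is separable, so gradient descent decouples: x follows -∂V/∂x, y follows -∂V/∂y.
∂V/∂x = 6(x - 4)(x - 2); at x=6 this is 48, so x decreases.
∂V/∂y = -12(y - 3)(y - 1)(y + 3); at y=0 this is -108, so y increases.
x converges to its nearest critical value 4 (a local min of the x-part); y converges to 1. The iterate converges to (4, 1).

(4, 1)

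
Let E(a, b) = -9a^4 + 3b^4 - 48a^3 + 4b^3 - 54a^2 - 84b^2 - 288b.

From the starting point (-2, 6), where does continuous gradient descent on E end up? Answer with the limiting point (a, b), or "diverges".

(-1, 4)

E is separable, so gradient descent decouples: a follows -∂E/∂a, b follows -∂E/∂b.
∂E/∂a = -36a(a + 1)(a + 3); at a=-2 this is -72, so a increases.
∂E/∂b = 12(b - 4)(b + 2)(b + 3); at b=6 this is 1728, so b decreases.
a converges to its nearest critical value -1 (a local min of the a-part); b converges to 4. The iterate converges to (-1, 4).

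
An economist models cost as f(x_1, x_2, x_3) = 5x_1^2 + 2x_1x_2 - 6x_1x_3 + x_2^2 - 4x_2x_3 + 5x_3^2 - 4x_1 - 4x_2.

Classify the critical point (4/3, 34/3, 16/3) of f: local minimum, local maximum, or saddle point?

The Hessian is constant: H = [[10, 2, -6], [2, 2, -4], [-6, -4, 10]].
Leading principal minors: Δ₁ = 10, Δ₂ = 16, Δ₃ = 24.
All leading minors are positive, so H is positive definite: a local minimum.

local minimum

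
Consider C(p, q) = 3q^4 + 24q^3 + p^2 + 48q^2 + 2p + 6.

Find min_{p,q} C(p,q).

5

C(p,q) separates as A(p) + B(q) + 6, so its minimum is min A + min B + 6.
A'(p) = 2p + 2 vanishes at p ∈ {-1}; B'(q) = 12q(q + 2)(q + 4) vanishes at q ∈ {-4, -2, 0}.
Local minima of A (where A''>0): A(-1)=-1. Local minima of B: B(-4)=0, B(0)=0.
So the global minimum of C is A(-1) + B(-4) + 6 = -1 + 0 + 6 = 5, attained at (-1, -4).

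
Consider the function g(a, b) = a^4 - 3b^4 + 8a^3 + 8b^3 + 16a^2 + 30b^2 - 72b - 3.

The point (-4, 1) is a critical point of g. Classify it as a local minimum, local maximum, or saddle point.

The mixed partial ∂²g/∂a∂b is 0, so the Hessian at any point is diag(g_aa, g_bb) = diag(4(3a^2 + 12a + 8), 12(-3b^2 + 4b + 5)).
At (-4, 1): H = diag(32, 72).
Both eigenvalues are positive, so H is positive definite: a local minimum.

local minimum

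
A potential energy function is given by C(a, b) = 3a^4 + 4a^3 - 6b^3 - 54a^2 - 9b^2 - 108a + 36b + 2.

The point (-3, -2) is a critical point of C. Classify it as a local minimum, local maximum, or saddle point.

The mixed partial ∂²C/∂a∂b is 0, so the Hessian at any point is diag(C_aa, C_bb) = diag(12(3a^2 + 2a - 9), -18(2b + 1)).
At (-3, -2): H = diag(144, 54).
Both eigenvalues are positive, so H is positive definite: a local minimum.

local minimum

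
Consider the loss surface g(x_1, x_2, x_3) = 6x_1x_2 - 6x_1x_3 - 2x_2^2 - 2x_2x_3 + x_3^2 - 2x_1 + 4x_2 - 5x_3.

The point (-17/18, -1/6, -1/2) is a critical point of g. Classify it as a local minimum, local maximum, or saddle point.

saddle point

The Hessian is constant: H = [[0, 6, -6], [6, -4, -2], [-6, -2, 2]].
Leading principal minors: Δ₁ = 0, Δ₂ = -36, Δ₃ = 216.
The minors fit neither the all-positive nor the alternating-sign pattern, so H is indefinite: a saddle point.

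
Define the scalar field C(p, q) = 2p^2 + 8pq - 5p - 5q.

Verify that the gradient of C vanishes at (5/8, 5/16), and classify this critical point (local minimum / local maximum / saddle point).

∇C = (4p + 8q - 5, 8p - 5); substituting (5/8, 5/16) gives ∇C = (0, 0), so (5/8, 5/16) is indeed a critical point.
The Hessian of C is constant: H = [[4, 8], [8, 0]].
det(H) = 4·0 − 8² = -64.
Since det(H) < 0, H is indefinite and the critical point is a saddle point.

saddle point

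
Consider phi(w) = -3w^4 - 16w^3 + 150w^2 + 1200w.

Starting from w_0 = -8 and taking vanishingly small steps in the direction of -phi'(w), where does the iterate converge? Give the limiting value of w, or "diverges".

diverges

phi'(w) = -12(w - 5)(w + 4)(w + 5), so phi'(-8) = 1872.
Gradient descent moves in the -phi' direction, i.e. w is decreasing.
There is no critical point below w=-8, and phi' keeps the same sign, so the iterate runs off to −∞.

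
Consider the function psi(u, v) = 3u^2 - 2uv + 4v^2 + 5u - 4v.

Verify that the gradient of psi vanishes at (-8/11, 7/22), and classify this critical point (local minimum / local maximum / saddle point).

local minimum

∇psi = (6u - 2v + 5, -2u + 8v - 4); substituting (-8/11, 7/22) gives ∇psi = (0, 0), so (-8/11, 7/22) is indeed a critical point.
The Hessian of psi is constant: H = [[6, -2], [-2, 8]].
det(H) = 6·8 − (-2)² = 44.
det(H) > 0 and tr(H) = 14 > 0, so H is positive definite and the point is a local minimum.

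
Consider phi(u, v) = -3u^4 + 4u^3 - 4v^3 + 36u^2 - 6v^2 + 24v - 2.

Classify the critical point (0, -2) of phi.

The mixed partial ∂²phi/∂u∂v is 0, so the Hessian at any point is diag(phi_uu, phi_vv) = diag(12(-3u^2 + 2u + 6), -12(2v + 1)).
At (0, -2): H = diag(72, 36).
Both eigenvalues are positive, so H is positive definite: a local minimum.

local minimum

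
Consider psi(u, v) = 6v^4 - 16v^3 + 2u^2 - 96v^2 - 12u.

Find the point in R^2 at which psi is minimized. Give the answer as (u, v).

(3, 4)

psi(u,v) separates as P(u) + Q(v), so its minimum is min P + min Q.
P'(u) = 4u - 12 vanishes at u ∈ {3}; Q'(v) = 24v(v - 4)(v + 2) vanishes at v ∈ {-2, 0, 4}.
Local minima of P (where P''>0): P(3)=-18. Local minima of Q: Q(-2)=-160, Q(4)=-1024.
So the global minimum of psi is P(3) + Q(4) = -18 − 1024 = -1042, attained at (3, 4).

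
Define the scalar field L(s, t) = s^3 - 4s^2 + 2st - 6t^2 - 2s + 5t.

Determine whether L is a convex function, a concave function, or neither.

neither

The term s^3 is cubic, so the Hessian is not constant.
∂²L/∂s² = 6s - 8, which takes both signs as s varies (negative for sufficiently negative s). A diagonal entry of the Hessian changing sign means the Hessian is neither positive- nor negative-semidefinite on all of R^2.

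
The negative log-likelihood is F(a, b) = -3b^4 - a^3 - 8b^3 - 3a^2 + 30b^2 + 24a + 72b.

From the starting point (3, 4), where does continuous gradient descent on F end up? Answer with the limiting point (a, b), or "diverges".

F is separable, so gradient descent decouples: a follows -∂F/∂a, b follows -∂F/∂b.
∂F/∂a = -3(a - 2)(a + 4); at a=3 this is -21, so a increases.
∂F/∂b = -12(b - 2)(b + 1)(b + 3); at b=4 this is -840, so b increases.
The a-coordinate has no critical point in that direction and runs off to infinity.

diverges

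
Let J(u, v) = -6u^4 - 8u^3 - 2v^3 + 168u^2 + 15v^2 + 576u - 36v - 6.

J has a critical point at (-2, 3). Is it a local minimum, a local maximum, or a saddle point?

The mixed partial ∂²J/∂u∂v is 0, so the Hessian at any point is diag(J_uu, J_vv) = diag(24(-3u^2 - 2u + 14), 6(-2v + 5)).
At (-2, 3): H = diag(144, -6).
The eigenvalues have opposite signs, so H is indefinite: a saddle point.

saddle point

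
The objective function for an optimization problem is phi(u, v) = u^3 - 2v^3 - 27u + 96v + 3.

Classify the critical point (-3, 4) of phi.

The mixed partial ∂²phi/∂u∂v is 0, so the Hessian at any point is diag(phi_uu, phi_vv) = diag(6u, -12v).
At (-3, 4): H = diag(-18, -48).
Both eigenvalues are negative, so H is negative definite: a local maximum.

local maximum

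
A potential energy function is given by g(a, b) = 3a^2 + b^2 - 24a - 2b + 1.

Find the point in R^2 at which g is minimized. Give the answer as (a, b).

(4, 1)

g(a,b) separates as P(a) + Q(b) + 1, so its minimum is min P + min Q + 1.
P'(a) = 6a - 24 vanishes at a ∈ {4}; Q'(b) = 2b - 2 vanishes at b ∈ {1}.
Local minima of P (where P''>0): P(4)=-48. Local minima of Q: Q(1)=-1.
So the global minimum of g is P(4) + Q(1) + 1 = -48 − 1 + 1 = -48, attained at (4, 1).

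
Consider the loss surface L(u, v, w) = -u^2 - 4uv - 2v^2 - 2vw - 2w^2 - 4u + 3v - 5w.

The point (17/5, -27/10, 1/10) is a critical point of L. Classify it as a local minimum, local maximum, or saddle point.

The Hessian is constant: H = [[-2, -4, 0], [-4, -4, -2], [0, -2, -4]].
Leading principal minors: Δ₁ = -2, Δ₂ = -8, Δ₃ = 40.
The minors fit neither the all-positive nor the alternating-sign pattern, so H is indefinite: a saddle point.

saddle point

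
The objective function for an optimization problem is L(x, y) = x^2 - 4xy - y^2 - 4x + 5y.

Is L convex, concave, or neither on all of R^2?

neither

L is quadratic, so its Hessian is the constant matrix H = [[2, -4], [-4, -2]].
det(H) = -20, tr(H) = 0.
det(H) < 0, so H is indefinite: neither convex nor concave.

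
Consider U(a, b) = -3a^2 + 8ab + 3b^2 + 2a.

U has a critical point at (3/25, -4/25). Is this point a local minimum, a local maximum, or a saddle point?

The Hessian of U is constant: H = [[-6, 8], [8, 6]].
det(H) = (-6)·6 − 8² = -100.
Since det(H) < 0, H is indefinite and the critical point is a saddle point.

saddle point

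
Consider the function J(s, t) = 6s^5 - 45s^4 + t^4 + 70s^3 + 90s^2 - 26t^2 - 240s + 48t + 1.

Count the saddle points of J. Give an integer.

J separates as a function of s plus a function of t, so ∇J=0 decouples.
∂J/∂s = 30(s - 4)(s - 2)(s - 1)(s + 1) = 0 at s ∈ {-1, 1, 2, 4}; ∂J/∂t = 4(t - 3)(t - 1)(t + 4) = 0 at t ∈ {-4, 1, 3}.
The Hessian is diagonal: diag(J_ss, J_tt). Second derivatives: J_ss(-1)=-900, J_ss(1)=180, J_ss(2)=-180, J_ss(4)=900; J_tt(-4)=140, J_tt(1)=-40, J_tt(3)=56.
Saddle points occur where the two diagonal entries have opposite signs: (-1, -4), (-1, 3), (1, 1), (2, -4), (2, 3), (4, 1). Count: 6.

6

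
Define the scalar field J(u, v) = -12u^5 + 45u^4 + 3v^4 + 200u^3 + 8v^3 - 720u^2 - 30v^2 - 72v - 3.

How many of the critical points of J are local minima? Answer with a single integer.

J separates as a function of u plus a function of v, so ∇J=0 decouples.
∂J/∂u = -60u(u - 4)(u - 2)(u + 3) = 0 at u ∈ {-3, 0, 2, 4}; ∂J/∂v = 12(v - 2)(v + 1)(v + 3) = 0 at v ∈ {-3, -1, 2}.
The Hessian is diagonal: diag(J_uu, J_vv). Second derivatives: J_uu(-3)=6300, J_uu(0)=-1440, J_uu(2)=1200, J_uu(4)=-3360; J_vv(-3)=120, J_vv(-1)=-72, J_vv(2)=180.
Local minima occur where both diagonal entries positive: (-3, -3), (-3, 2), (2, -3), (2, 2). Count: 4.

4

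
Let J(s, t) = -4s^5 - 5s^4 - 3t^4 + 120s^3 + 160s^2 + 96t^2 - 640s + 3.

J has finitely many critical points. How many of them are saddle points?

6

J separates as a function of s plus a function of t, so ∇J=0 decouples.
∂J/∂s = -20(s - 4)(s - 1)(s + 2)(s + 4) = 0 at s ∈ {-4, -2, 1, 4}; ∂J/∂t = -12t(t - 4)(t + 4) = 0 at t ∈ {-4, 0, 4}.
The Hessian is diagonal: diag(J_ss, J_tt). Second derivatives: J_ss(-4)=1600, J_ss(-2)=-720, J_ss(1)=900, J_ss(4)=-2880; J_tt(-4)=-384, J_tt(0)=192, J_tt(4)=-384.
Saddle points occur where the two diagonal entries have opposite signs: (-4, -4), (-4, 4), (-2, 0), (1, -4), (1, 4), (4, 0). Count: 6.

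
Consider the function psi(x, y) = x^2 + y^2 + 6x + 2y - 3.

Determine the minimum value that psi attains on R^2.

psi(x,y) separates as P(x) + Q(y) − 3, so its minimum is min P + min Q − 3.
P'(x) = 2x + 6 vanishes at x ∈ {-3}; Q'(y) = 2y + 2 vanishes at y ∈ {-1}.
Local minima of P (where P''>0): P(-3)=-9. Local minima of Q: Q(-1)=-1.
So the global minimum of psi is P(-3) + Q(-1) − 3 = -9 − 1 − 3 = -13, attained at (-3, -1).

-13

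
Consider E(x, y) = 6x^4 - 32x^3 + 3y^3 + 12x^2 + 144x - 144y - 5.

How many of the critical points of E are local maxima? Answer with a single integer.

1

E separates as a function of x plus a function of y, so ∇E=0 decouples.
∂E/∂x = 24(x - 3)(x - 2)(x + 1) = 0 at x ∈ {-1, 2, 3}; ∂E/∂y = 9(y - 4)(y + 4) = 0 at y ∈ {-4, 4}.
The Hessian is diagonal: diag(E_xx, E_yy). Second derivatives: E_xx(-1)=288, E_xx(2)=-72, E_xx(3)=96; E_yy(-4)=-72, E_yy(4)=72.
Local maxima occur where both diagonal entries negative: (2, -4). Count: 1.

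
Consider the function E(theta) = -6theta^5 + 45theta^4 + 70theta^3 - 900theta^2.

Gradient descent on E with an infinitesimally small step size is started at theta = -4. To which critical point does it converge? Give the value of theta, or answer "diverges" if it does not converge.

-3

E'(theta) = -30theta(theta - 5)(theta - 4)(theta + 3), so E'(-4) = -8640.
Gradient descent moves in the -E' direction, i.e. theta is increasing.
The nearest critical point in that direction is theta = -3, where E'' = 5040 > 0 (a local minimum). The iterate converges there.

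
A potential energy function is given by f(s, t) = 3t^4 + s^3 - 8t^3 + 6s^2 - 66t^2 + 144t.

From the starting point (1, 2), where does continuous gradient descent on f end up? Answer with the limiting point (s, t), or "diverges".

f is separable, so gradient descent decouples: s follows -∂f/∂s, t follows -∂f/∂t.
∂f/∂s = 3s(s + 4); at s=1 this is 15, so s decreases.
∂f/∂t = 12(t - 4)(t - 1)(t + 3); at t=2 this is -120, so t increases.
s converges to its nearest critical value 0 (a local min of the s-part); t converges to 4. The iterate converges to (0, 4).

(0, 4)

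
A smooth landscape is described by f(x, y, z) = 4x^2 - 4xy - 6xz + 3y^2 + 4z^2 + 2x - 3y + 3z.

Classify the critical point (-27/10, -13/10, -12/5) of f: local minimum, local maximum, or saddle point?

local minimum

The Hessian is constant: H = [[8, -4, -6], [-4, 6, 0], [-6, 0, 8]].
Leading principal minors: Δ₁ = 8, Δ₂ = 32, Δ₃ = 40.
All leading minors are positive, so H is positive definite: a local minimum.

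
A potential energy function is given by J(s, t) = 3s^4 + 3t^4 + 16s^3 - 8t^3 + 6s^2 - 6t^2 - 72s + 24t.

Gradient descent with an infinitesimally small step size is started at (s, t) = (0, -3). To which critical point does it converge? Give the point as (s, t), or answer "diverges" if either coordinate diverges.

(1, -1)

J is separable, so gradient descent decouples: s follows -∂J/∂s, t follows -∂J/∂t.
∂J/∂s = 12(s - 1)(s + 2)(s + 3); at s=0 this is -72, so s increases.
∂J/∂t = 12(t - 2)(t - 1)(t + 1); at t=-3 this is -480, so t increases.
s converges to its nearest critical value 1 (a local min of the s-part); t converges to -1. The iterate converges to (1, -1).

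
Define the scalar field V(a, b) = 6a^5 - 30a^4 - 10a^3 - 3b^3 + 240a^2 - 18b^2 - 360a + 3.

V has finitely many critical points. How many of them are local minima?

V separates as a function of a plus a function of b, so ∇V=0 decouples.
∂V/∂a = 30(a - 3)(a - 2)(a - 1)(a + 2) = 0 at a ∈ {-2, 1, 2, 3}; ∂V/∂b = -9b(b + 4) = 0 at b ∈ {-4, 0}.
The Hessian is diagonal: diag(V_aa, V_bb). Second derivatives: V_aa(-2)=-1800, V_aa(1)=180, V_aa(2)=-120, V_aa(3)=300; V_bb(-4)=36, V_bb(0)=-36.
Local minima occur where both diagonal entries positive: (1, -4), (3, -4). Count: 2.

2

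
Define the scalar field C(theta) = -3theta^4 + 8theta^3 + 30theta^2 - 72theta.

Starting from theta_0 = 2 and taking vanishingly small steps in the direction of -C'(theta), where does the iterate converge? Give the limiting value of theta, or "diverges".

C'(theta) = -12(theta - 3)(theta - 1)(theta + 2), so C'(2) = 48.
Gradient descent moves in the -C' direction, i.e. theta is decreasing.
The nearest critical point in that direction is theta = 1, where C'' = 72 > 0 (a local minimum). The iterate converges there.

1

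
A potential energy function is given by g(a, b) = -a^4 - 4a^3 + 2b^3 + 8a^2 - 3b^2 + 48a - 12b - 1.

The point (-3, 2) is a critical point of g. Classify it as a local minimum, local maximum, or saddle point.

The mixed partial ∂²g/∂a∂b is 0, so the Hessian at any point is diag(g_aa, g_bb) = diag(4(-3a^2 - 6a + 4), 6(2b - 1)).
At (-3, 2): H = diag(-20, 18).
The eigenvalues have opposite signs, so H is indefinite: a saddle point.

saddle point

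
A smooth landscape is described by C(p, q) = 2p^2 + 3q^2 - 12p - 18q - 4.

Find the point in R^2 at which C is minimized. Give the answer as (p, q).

C(p,q) separates as A(p) + B(q) − 4, so its minimum is min A + min B − 4.
A'(p) = 4p - 12 vanishes at p ∈ {3}; B'(q) = 6q - 18 vanishes at q ∈ {3}.
Local minima of A (where A''>0): A(3)=-18. Local minima of B: B(3)=-27.
So the global minimum of C is A(3) + B(3) − 4 = -18 − 27 − 4 = -49, attained at (3, 3).

(3, 3)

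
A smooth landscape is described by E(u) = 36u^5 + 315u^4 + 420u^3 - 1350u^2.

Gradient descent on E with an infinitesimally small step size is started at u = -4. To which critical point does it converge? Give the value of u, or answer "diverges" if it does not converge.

E'(u) = 180u(u - 1)(u + 3)(u + 5), so E'(-4) = -3600.
Gradient descent moves in the -E' direction, i.e. u is increasing.
The nearest critical point in that direction is u = -3, where E'' = 4320 > 0 (a local minimum). The iterate converges there.

-3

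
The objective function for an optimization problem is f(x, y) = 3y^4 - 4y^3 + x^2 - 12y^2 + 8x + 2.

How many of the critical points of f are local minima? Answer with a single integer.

2

f separates as a function of x plus a function of y, so ∇f=0 decouples.
∂f/∂x = 2(x + 4) = 0 at x ∈ {-4}; ∂f/∂y = 12y(y - 2)(y + 1) = 0 at y ∈ {-1, 0, 2}.
The Hessian is diagonal: diag(f_xx, f_yy). Second derivatives: f_xx(-4)=2; f_yy(-1)=36, f_yy(0)=-24, f_yy(2)=72.
Local minima occur where both diagonal entries positive: (-4, -1), (-4, 2). Count: 2.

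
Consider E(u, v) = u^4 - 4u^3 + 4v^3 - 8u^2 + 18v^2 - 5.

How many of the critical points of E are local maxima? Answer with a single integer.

E separates as a function of u plus a function of v, so ∇E=0 decouples.
∂E/∂u = 4u(u - 4)(u + 1) = 0 at u ∈ {-1, 0, 4}; ∂E/∂v = 12v(v + 3) = 0 at v ∈ {-3, 0}.
The Hessian is diagonal: diag(E_uu, E_vv). Second derivatives: E_uu(-1)=20, E_uu(0)=-16, E_uu(4)=80; E_vv(-3)=-36, E_vv(0)=36.
Local maxima occur where both diagonal entries negative: (0, -3). Count: 1.

1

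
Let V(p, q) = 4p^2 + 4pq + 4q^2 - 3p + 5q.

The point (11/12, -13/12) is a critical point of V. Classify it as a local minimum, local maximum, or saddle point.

local minimum

The Hessian of V is constant: H = [[8, 4], [4, 8]].
det(H) = 8·8 − 4² = 48.
det(H) > 0 and tr(H) = 16 > 0, so H is positive definite and the point is a local minimum.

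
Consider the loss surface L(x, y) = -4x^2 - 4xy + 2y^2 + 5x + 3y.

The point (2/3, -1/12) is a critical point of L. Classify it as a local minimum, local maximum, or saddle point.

saddle point

The Hessian of L is constant: H = [[-8, -4], [-4, 4]].
det(H) = (-8)·4 − (-4)² = -48.
Since det(H) < 0, H is indefinite and the critical point is a saddle point.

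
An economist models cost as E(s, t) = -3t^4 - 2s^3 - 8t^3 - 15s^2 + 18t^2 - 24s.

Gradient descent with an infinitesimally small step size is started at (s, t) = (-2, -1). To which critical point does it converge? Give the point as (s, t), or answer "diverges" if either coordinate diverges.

E is separable, so gradient descent decouples: s follows -∂E/∂s, t follows -∂E/∂t.
∂E/∂s = -6(s + 1)(s + 4); at s=-2 this is 12, so s decreases.
∂E/∂t = -12t(t - 1)(t + 3); at t=-1 this is -48, so t increases.
s converges to its nearest critical value -4 (a local min of the s-part); t converges to 0. The iterate converges to (-4, 0).

(-4, 0)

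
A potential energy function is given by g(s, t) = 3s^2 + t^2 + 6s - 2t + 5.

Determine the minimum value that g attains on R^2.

1

g(s,t) separates as P(s) + Q(t) + 5, so its minimum is min P + min Q + 5.
P'(s) = 6s + 6 vanishes at s ∈ {-1}; Q'(t) = 2(t - 1) vanishes at t ∈ {1}.
Local minima of P (where P''>0): P(-1)=-3. Local minima of Q: Q(1)=-1.
So the global minimum of g is P(-1) + Q(1) + 5 = -3 − 1 + 5 = 1, attained at (-1, 1).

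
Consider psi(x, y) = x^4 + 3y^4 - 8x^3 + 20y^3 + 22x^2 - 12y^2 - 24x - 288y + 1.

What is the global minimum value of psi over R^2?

psi(x,y) separates as P(x) + Q(y) + 1, so its minimum is min P + min Q + 1.
P'(x) = 4(x - 3)(x - 2)(x - 1) vanishes at x ∈ {1, 2, 3}; Q'(y) = 12(y - 2)(y + 3)(y + 4) vanishes at y ∈ {-4, -3, 2}.
Local minima of P (where P''>0): P(1)=-9, P(3)=-9. Local minima of Q: Q(-4)=448, Q(2)=-416.
So the global minimum of psi is P(1) + Q(2) + 1 = -9 − 416 + 1 = -424, attained at (1, 2).

-424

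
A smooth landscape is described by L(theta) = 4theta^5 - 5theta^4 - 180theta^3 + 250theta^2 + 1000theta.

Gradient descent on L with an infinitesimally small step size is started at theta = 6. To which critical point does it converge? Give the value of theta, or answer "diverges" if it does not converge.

L'(theta) = 20(theta - 5)(theta - 2)(theta + 1)(theta + 5), so L'(6) = 6160.
Gradient descent moves in the -L' direction, i.e. theta is decreasing.
The nearest critical point in that direction is theta = 5, where L'' = 3600 > 0 (a local minimum). The iterate converges there.

5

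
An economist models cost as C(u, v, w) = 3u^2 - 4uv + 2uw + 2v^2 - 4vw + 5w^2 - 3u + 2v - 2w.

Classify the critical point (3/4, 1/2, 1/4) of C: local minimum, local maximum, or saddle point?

local minimum

The Hessian is constant: H = [[6, -4, 2], [-4, 4, -4], [2, -4, 10]].
Leading principal minors: Δ₁ = 6, Δ₂ = 8, Δ₃ = 32.
All leading minors are positive, so H is positive definite: a local minimum.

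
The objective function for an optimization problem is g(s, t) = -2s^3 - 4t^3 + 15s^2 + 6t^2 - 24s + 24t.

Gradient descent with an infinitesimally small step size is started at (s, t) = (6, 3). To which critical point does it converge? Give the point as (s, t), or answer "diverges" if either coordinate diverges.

diverges

g is separable, so gradient descent decouples: s follows -∂g/∂s, t follows -∂g/∂t.
∂g/∂s = -6(s - 4)(s - 1); at s=6 this is -60, so s increases.
∂g/∂t = -12(t - 2)(t + 1); at t=3 this is -48, so t increases.
The s-coordinate has no critical point in that direction and runs off to infinity.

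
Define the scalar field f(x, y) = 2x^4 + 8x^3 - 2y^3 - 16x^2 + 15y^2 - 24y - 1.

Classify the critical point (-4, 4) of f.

saddle point

The mixed partial ∂²f/∂x∂y is 0, so the Hessian at any point is diag(f_xx, f_yy) = diag(8(3x^2 + 6x - 4), 6(-2y + 5)).
At (-4, 4): H = diag(160, -18).
The eigenvalues have opposite signs, so H is indefinite: a saddle point.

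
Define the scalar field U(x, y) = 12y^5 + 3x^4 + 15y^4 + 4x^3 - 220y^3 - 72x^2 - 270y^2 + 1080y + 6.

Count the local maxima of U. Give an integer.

U separates as a function of x plus a function of y, so ∇U=0 decouples.
∂U/∂x = 12x(x - 3)(x + 4) = 0 at x ∈ {-4, 0, 3}; ∂U/∂y = 60(y - 3)(y - 1)(y + 2)(y + 3) = 0 at y ∈ {-3, -2, 1, 3}.
The Hessian is diagonal: diag(U_xx, U_yy). Second derivatives: U_xx(-4)=336, U_xx(0)=-144, U_xx(3)=252; U_yy(-3)=-1440, U_yy(-2)=900, U_yy(1)=-1440, U_yy(3)=3600.
Local maxima occur where both diagonal entries negative: (0, -3), (0, 1). Count: 2.

2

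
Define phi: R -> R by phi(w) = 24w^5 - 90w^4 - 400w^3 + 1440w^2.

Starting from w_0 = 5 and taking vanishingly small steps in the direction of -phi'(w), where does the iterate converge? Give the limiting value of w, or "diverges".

4

phi'(w) = 120w(w - 4)(w - 2)(w + 3), so phi'(5) = 14400.
Gradient descent moves in the -phi' direction, i.e. w is decreasing.
The nearest critical point in that direction is w = 4, where phi'' = 6720 > 0 (a local minimum). The iterate converges there.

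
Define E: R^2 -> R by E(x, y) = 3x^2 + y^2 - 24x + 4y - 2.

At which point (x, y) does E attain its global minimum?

(4, -2)

E(x,y) separates as P(x) + Q(y) − 2, so its minimum is min P + min Q − 2.
P'(x) = 6x - 24 vanishes at x ∈ {4}; Q'(y) = 2y + 4 vanishes at y ∈ {-2}.
Local minima of P (where P''>0): P(4)=-48. Local minima of Q: Q(-2)=-4.
So the global minimum of E is P(4) + Q(-2) − 2 = -48 − 4 − 2 = -54, attained at (4, -2).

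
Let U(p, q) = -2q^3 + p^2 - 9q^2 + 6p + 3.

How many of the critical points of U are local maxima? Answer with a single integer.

0

U separates as a function of p plus a function of q, so ∇U=0 decouples.
∂U/∂p = 2(p + 3) = 0 at p ∈ {-3}; ∂U/∂q = -6q(q + 3) = 0 at q ∈ {-3, 0}.
The Hessian is diagonal: diag(U_pp, U_qq). Second derivatives: U_pp(-3)=2; U_qq(-3)=18, U_qq(0)=-18.
Local maxima occur where both diagonal entries negative: none. Count: 0.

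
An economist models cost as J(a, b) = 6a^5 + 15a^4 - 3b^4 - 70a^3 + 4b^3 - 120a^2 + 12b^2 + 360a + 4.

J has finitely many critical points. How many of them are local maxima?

4

J separates as a function of a plus a function of b, so ∇J=0 decouples.
∂J/∂a = 30(a - 2)(a - 1)(a + 2)(a + 3) = 0 at a ∈ {-3, -2, 1, 2}; ∂J/∂b = -12b(b - 2)(b + 1) = 0 at b ∈ {-1, 0, 2}.
The Hessian is diagonal: diag(J_aa, J_bb). Second derivatives: J_aa(-3)=-600, J_aa(-2)=360, J_aa(1)=-360, J_aa(2)=600; J_bb(-1)=-36, J_bb(0)=24, J_bb(2)=-72.
Local maxima occur where both diagonal entries negative: (-3, -1), (-3, 2), (1, -1), (1, 2). Count: 4.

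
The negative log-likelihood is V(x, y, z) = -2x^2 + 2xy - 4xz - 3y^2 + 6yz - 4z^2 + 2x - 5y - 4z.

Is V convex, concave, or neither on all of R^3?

concave

V is quadratic, so its Hessian is the constant matrix H = [[-4, 2, -4], [2, -6, 6], [-4, 6, -8]].
Leading principal minors: -4, 20, -16.
Signs alternate −, +, − ⇒ H ≺ 0 ⇒ concave.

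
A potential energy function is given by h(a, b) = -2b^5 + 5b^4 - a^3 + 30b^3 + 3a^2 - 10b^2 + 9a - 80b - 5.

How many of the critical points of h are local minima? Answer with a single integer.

2

h separates as a function of a plus a function of b, so ∇h=0 decouples.
∂h/∂a = -3(a - 3)(a + 1) = 0 at a ∈ {-1, 3}; ∂h/∂b = -10(b - 4)(b - 1)(b + 1)(b + 2) = 0 at b ∈ {-2, -1, 1, 4}.
The Hessian is diagonal: diag(h_aa, h_bb). Second derivatives: h_aa(-1)=12, h_aa(3)=-12; h_bb(-2)=180, h_bb(-1)=-100, h_bb(1)=180, h_bb(4)=-900.
Local minima occur where both diagonal entries positive: (-1, -2), (-1, 1). Count: 2.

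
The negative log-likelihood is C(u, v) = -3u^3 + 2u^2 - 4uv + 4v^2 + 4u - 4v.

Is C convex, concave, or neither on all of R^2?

neither

The term -3u^3 is cubic, so the Hessian is not constant.
∂²C/∂u² = -18u + 4, which takes both signs as u varies (negative for sufficiently large u). A diagonal entry of the Hessian changing sign means the Hessian is neither positive- nor negative-semidefinite on all of R^2.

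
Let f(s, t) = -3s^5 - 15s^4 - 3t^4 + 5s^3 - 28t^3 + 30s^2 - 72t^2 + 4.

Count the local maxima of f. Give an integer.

4

f separates as a function of s plus a function of t, so ∇f=0 decouples.
∂f/∂s = -15s(s - 1)(s + 1)(s + 4) = 0 at s ∈ {-4, -1, 0, 1}; ∂f/∂t = -12t(t + 3)(t + 4) = 0 at t ∈ {-4, -3, 0}.
The Hessian is diagonal: diag(f_ss, f_tt). Second derivatives: f_ss(-4)=900, f_ss(-1)=-90, f_ss(0)=60, f_ss(1)=-150; f_tt(-4)=-48, f_tt(-3)=36, f_tt(0)=-144.
Local maxima occur where both diagonal entries negative: (-1, -4), (-1, 0), (1, -4), (1, 0). Count: 4.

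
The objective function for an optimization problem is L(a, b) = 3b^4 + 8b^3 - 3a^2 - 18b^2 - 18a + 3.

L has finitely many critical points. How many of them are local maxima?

1

L separates as a function of a plus a function of b, so ∇L=0 decouples.
∂L/∂a = -6(a + 3) = 0 at a ∈ {-3}; ∂L/∂b = 12b(b - 1)(b + 3) = 0 at b ∈ {-3, 0, 1}.
The Hessian is diagonal: diag(L_aa, L_bb). Second derivatives: L_aa(-3)=-6; L_bb(-3)=144, L_bb(0)=-36, L_bb(1)=48.
Local maxima occur where both diagonal entries negative: (-3, 0). Count: 1.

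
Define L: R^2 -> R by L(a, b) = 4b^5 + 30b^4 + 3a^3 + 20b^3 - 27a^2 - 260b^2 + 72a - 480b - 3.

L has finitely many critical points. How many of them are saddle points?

4

L separates as a function of a plus a function of b, so ∇L=0 decouples.
∂L/∂a = 9(a - 4)(a - 2) = 0 at a ∈ {2, 4}; ∂L/∂b = 20(b - 2)(b + 1)(b + 3)(b + 4) = 0 at b ∈ {-4, -3, -1, 2}.
The Hessian is diagonal: diag(L_aa, L_bb). Second derivatives: L_aa(2)=-18, L_aa(4)=18; L_bb(-4)=-360, L_bb(-3)=200, L_bb(-1)=-360, L_bb(2)=1800.
Saddle points occur where the two diagonal entries have opposite signs: (2, -3), (2, 2), (4, -4), (4, -1). Count: 4.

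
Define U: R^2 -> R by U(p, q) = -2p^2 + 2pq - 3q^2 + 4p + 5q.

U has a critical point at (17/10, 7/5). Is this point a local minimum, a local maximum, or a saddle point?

The Hessian of U is constant: H = [[-4, 2], [2, -6]].
det(H) = (-4)·(-6) − 2² = 20.
det(H) > 0 and tr(H) = -10 < 0, so H is negative definite and the point is a local maximum.

local maximum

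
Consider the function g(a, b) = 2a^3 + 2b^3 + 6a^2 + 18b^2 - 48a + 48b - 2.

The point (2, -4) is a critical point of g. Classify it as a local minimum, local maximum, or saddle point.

saddle point

The mixed partial ∂²g/∂a∂b is 0, so the Hessian at any point is diag(g_aa, g_bb) = diag(12(a + 1), 12(b + 3)).
At (2, -4): H = diag(36, -12).
The eigenvalues have opposite signs, so H is indefinite: a saddle point.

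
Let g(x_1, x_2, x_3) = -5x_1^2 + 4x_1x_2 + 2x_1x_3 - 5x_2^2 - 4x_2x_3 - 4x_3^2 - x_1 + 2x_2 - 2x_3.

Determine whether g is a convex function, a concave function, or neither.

concave

g is quadratic, so its Hessian is the constant matrix H = [[-10, 4, 2], [4, -10, -4], [2, -4, -8]].
Leading principal minors: -10, 84, -536.
Signs alternate −, +, − ⇒ H ≺ 0 ⇒ concave.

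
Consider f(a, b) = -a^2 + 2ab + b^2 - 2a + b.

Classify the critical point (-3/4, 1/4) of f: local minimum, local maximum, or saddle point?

The Hessian of f is constant: H = [[-2, 2], [2, 2]].
det(H) = (-2)·2 − 2² = -8.
Since det(H) < 0, H is indefinite and the critical point is a saddle point.

saddle point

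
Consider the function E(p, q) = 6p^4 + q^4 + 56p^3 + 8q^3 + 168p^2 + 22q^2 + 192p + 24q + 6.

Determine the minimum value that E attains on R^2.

-131

E(p,q) separates as A(p) + B(q) + 6, so its minimum is min A + min B + 6.
A'(p) = 24(p + 1)(p + 2)(p + 4) vanishes at p ∈ {-4, -2, -1}; B'(q) = 4(q + 1)(q + 2)(q + 3) vanishes at q ∈ {-3, -2, -1}.
Local minima of A (where A''>0): A(-4)=-128, A(-1)=-74. Local minima of B: B(-3)=-9, B(-1)=-9.
So the global minimum of E is A(-4) + B(-3) + 6 = -128 − 9 + 6 = -131, attained at (-4, -3).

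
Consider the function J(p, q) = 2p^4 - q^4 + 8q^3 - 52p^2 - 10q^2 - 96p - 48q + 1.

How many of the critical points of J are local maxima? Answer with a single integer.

2

J separates as a function of p plus a function of q, so ∇J=0 decouples.
∂J/∂p = 8(p - 4)(p + 1)(p + 3) = 0 at p ∈ {-3, -1, 4}; ∂J/∂q = -4(q - 4)(q - 3)(q + 1) = 0 at q ∈ {-1, 3, 4}.
The Hessian is diagonal: diag(J_pp, J_qq). Second derivatives: J_pp(-3)=112, J_pp(-1)=-80, J_pp(4)=280; J_qq(-1)=-80, J_qq(3)=16, J_qq(4)=-20.
Local maxima occur where both diagonal entries negative: (-1, -1), (-1, 4). Count: 2.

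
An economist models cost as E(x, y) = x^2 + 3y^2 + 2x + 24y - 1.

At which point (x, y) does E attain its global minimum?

E(x,y) separates as P(x) + Q(y) − 1, so its minimum is min P + min Q − 1.
P'(x) = 2x + 2 vanishes at x ∈ {-1}; Q'(y) = 6y + 24 vanishes at y ∈ {-4}.
Local minima of P (where P''>0): P(-1)=-1. Local minima of Q: Q(-4)=-48.
So the global minimum of E is P(-1) + Q(-4) − 1 = -1 − 48 − 1 = -50, attained at (-1, -4).

(-1, -4)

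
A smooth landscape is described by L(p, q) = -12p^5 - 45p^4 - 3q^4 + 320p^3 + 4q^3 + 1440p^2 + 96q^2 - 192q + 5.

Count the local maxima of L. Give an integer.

L separates as a function of p plus a function of q, so ∇L=0 decouples.
∂L/∂p = -60p(p - 4)(p + 3)(p + 4) = 0 at p ∈ {-4, -3, 0, 4}; ∂L/∂q = -12(q - 4)(q - 1)(q + 4) = 0 at q ∈ {-4, 1, 4}.
The Hessian is diagonal: diag(L_pp, L_qq). Second derivatives: L_pp(-4)=1920, L_pp(-3)=-1260, L_pp(0)=2880, L_pp(4)=-13440; L_qq(-4)=-480, L_qq(1)=180, L_qq(4)=-288.
Local maxima occur where both diagonal entries negative: (-3, -4), (-3, 4), (4, -4), (4, 4). Count: 4.

4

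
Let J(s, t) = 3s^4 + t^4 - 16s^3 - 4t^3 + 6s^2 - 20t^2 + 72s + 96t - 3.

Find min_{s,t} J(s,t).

-329

J(s,t) separates as P(s) + Q(t) − 3, so its minimum is min P + min Q − 3.
P'(s) = 12(s - 3)(s - 2)(s + 1) vanishes at s ∈ {-1, 2, 3}; Q'(t) = 4(t - 4)(t - 2)(t + 3) vanishes at t ∈ {-3, 2, 4}.
Local minima of P (where P''>0): P(-1)=-47, P(3)=81. Local minima of Q: Q(-3)=-279, Q(4)=64.
So the global minimum of J is P(-1) + Q(-3) − 3 = -47 − 279 − 3 = -329, attained at (-1, -3).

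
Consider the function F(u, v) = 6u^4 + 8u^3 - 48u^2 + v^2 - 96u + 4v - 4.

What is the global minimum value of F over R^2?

F(u,v) separates as P(u) + Q(v) − 4, so its minimum is min P + min Q − 4.
P'(u) = 24(u - 2)(u + 1)(u + 2) vanishes at u ∈ {-2, -1, 2}; Q'(v) = 2v + 4 vanishes at v ∈ {-2}.
Local minima of P (where P''>0): P(-2)=32, P(2)=-224. Local minima of Q: Q(-2)=-4.
So the global minimum of F is P(2) + Q(-2) − 4 = -224 − 4 − 4 = -232, attained at (2, -2).

-232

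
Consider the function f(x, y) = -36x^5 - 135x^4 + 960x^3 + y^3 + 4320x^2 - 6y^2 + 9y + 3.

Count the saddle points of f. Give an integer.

4

f separates as a function of x plus a function of y, so ∇f=0 decouples.
∂f/∂x = -180x(x - 4)(x + 3)(x + 4) = 0 at x ∈ {-4, -3, 0, 4}; ∂f/∂y = 3(y - 3)(y - 1) = 0 at y ∈ {1, 3}.
The Hessian is diagonal: diag(f_xx, f_yy). Second derivatives: f_xx(-4)=5760, f_xx(-3)=-3780, f_xx(0)=8640, f_xx(4)=-40320; f_yy(1)=-6, f_yy(3)=6.
Saddle points occur where the two diagonal entries have opposite signs: (-4, 1), (-3, 3), (0, 1), (4, 3). Count: 4.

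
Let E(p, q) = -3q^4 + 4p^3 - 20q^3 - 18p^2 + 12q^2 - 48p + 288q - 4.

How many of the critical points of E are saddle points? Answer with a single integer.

E separates as a function of p plus a function of q, so ∇E=0 decouples.
∂E/∂p = 12(p - 4)(p + 1) = 0 at p ∈ {-1, 4}; ∂E/∂q = -12(q - 2)(q + 3)(q + 4) = 0 at q ∈ {-4, -3, 2}.
The Hessian is diagonal: diag(E_pp, E_qq). Second derivatives: E_pp(-1)=-60, E_pp(4)=60; E_qq(-4)=-72, E_qq(-3)=60, E_qq(2)=-360.
Saddle points occur where the two diagonal entries have opposite signs: (-1, -3), (4, -4), (4, 2). Count: 3.

3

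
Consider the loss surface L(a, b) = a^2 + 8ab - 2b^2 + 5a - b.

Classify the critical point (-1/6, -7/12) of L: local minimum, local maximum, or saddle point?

The Hessian of L is constant: H = [[2, 8], [8, -4]].
det(H) = 2·(-4) − 8² = -72.
Since det(H) < 0, H is indefinite and the critical point is a saddle point.

saddle point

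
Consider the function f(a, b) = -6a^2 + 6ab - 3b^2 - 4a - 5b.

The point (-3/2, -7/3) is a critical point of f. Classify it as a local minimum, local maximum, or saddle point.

local maximum

The Hessian of f is constant: H = [[-12, 6], [6, -6]].
det(H) = (-12)·(-6) − 6² = 36.
det(H) > 0 and tr(H) = -18 < 0, so H is negative definite and the point is a local maximum.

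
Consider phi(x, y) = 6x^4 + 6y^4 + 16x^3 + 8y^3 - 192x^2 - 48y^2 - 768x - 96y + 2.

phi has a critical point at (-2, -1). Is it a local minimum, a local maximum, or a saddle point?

The mixed partial ∂²phi/∂x∂y is 0, so the Hessian at any point is diag(phi_xx, phi_yy) = diag(24(3x^2 + 4x - 16), 24(3y^2 + 2y - 4)).
At (-2, -1): H = diag(-288, -72).
Both eigenvalues are negative, so H is negative definite: a local maximum.

local maximum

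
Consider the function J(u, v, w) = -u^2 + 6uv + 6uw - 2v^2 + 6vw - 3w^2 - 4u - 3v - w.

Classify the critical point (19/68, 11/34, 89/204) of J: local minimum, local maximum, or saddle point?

saddle point

The Hessian is constant: H = [[-2, 6, 6], [6, -4, 6], [6, 6, -6]].
Leading principal minors: Δ₁ = -2, Δ₂ = -28, Δ₃ = 816.
The minors fit neither the all-positive nor the alternating-sign pattern, so H is indefinite: a saddle point.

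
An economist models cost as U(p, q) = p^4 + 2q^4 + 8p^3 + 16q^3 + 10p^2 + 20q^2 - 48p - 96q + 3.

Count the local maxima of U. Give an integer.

U separates as a function of p plus a function of q, so ∇U=0 decouples.
∂U/∂p = 4(p - 1)(p + 3)(p + 4) = 0 at p ∈ {-4, -3, 1}; ∂U/∂q = 8(q - 1)(q + 3)(q + 4) = 0 at q ∈ {-4, -3, 1}.
The Hessian is diagonal: diag(U_pp, U_qq). Second derivatives: U_pp(-4)=20, U_pp(-3)=-16, U_pp(1)=80; U_qq(-4)=40, U_qq(-3)=-32, U_qq(1)=160.
Local maxima occur where both diagonal entries negative: (-3, -3). Count: 1.

1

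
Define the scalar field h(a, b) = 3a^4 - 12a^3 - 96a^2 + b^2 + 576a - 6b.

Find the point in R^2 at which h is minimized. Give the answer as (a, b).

h(a,b) separates as P(a) + Q(b), so its minimum is min P + min Q.
P'(a) = 12(a - 4)(a - 3)(a + 4) vanishes at a ∈ {-4, 3, 4}; Q'(b) = 2b - 6 vanishes at b ∈ {3}.
Local minima of P (where P''>0): P(-4)=-2304, P(4)=768. Local minima of Q: Q(3)=-9.
So the global minimum of h is P(-4) + Q(3) = -2304 − 9 = -2313, attained at (-4, 3).

(-4, 3)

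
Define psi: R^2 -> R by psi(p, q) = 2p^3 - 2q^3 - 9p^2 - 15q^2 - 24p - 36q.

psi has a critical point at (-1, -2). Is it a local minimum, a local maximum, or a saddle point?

local maximum

The mixed partial ∂²psi/∂p∂q is 0, so the Hessian at any point is diag(psi_pp, psi_qq) = diag(6(2p - 3), -6(2q + 5)).
At (-1, -2): H = diag(-30, -6).
Both eigenvalues are negative, so H is negative definite: a local maximum.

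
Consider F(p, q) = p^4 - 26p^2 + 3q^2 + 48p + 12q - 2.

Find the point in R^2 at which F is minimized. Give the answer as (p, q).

(-4, -2)

F(p,q) separates as A(p) + B(q) − 2, so its minimum is min A + min B − 2.
A'(p) = 4(p - 3)(p - 1)(p + 4) vanishes at p ∈ {-4, 1, 3}; B'(q) = 6q + 12 vanishes at q ∈ {-2}.
Local minima of A (where A''>0): A(-4)=-352, A(3)=-9. Local minima of B: B(-2)=-12.
So the global minimum of F is A(-4) + B(-2) − 2 = -352 − 12 − 2 = -366, attained at (-4, -2).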